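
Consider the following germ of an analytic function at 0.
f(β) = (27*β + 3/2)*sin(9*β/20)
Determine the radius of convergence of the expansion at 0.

The factor sin(9*β/20) is entire and contributes no finite singular point.
The polynomial part has no poles.
No finite singular points: the Taylor series at 0 converges everywhere.

The radius of convergence is infinite.


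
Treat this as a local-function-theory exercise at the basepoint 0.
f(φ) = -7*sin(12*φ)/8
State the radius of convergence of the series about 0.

The radius of convergence is infinite.

The factor sin(12*φ) is entire and contributes no finite singular point.
The polynomial part has no poles.
No finite singular points: the Taylor series at 0 converges everywhere.


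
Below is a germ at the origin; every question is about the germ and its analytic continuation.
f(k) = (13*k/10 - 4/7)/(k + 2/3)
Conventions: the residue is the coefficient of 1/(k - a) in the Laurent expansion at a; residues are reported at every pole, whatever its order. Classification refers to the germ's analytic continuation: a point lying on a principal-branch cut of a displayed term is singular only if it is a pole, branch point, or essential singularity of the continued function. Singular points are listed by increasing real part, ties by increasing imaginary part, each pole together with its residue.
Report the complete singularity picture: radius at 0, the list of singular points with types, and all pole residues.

Denominator factor (k + 2/3): pole of order 1 at -2/3, modulus 2/3.
The radius of convergence is the smallest modulus among the singular points: 2/3.
At the order-1 pole -2/3 set g(k) = (k - (-2/3))*f(k) = 13*k/10 - 4/7.
Simple pole: residue = g(a) at a = -2/3, which is -151/105.

Radius of convergence at 0: 2/3.
At -2/3: a pole of order 1; residue -151/105.


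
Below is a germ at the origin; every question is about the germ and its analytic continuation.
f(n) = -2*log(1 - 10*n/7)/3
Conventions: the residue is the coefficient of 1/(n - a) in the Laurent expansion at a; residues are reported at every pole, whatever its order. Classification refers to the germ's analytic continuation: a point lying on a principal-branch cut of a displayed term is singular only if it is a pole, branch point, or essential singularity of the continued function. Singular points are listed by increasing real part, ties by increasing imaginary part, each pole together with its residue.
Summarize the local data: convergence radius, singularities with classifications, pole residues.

Radius of convergence at 0: 7/10.
At 7/10: a logarithmic branch point.

Branch term (-2/3)*log(1 - n/(7/10)): its argument vanishes at n = 7/10, a logarithmic branch point, modulus 7/10.
The radius of convergence is the smallest modulus among the singular points: 7/10.


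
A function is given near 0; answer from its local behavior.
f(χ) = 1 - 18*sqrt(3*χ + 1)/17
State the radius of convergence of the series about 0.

Branch term (-18/17)*sqrt(1 - χ/(-1/3)): its argument vanishes at χ = -1/3, a square-root branch point, modulus 1/3.
The radius of convergence is the smallest modulus among the singular points: 1/3.

The radius of convergence is 1/3.


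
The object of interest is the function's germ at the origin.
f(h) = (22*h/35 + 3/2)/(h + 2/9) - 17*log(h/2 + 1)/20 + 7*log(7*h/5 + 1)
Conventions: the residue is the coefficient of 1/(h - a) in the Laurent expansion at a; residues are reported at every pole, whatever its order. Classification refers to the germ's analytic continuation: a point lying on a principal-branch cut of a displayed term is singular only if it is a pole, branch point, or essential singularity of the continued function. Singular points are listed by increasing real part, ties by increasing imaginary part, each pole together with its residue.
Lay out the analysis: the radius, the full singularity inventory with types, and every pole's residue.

Denominator factor (h + 2/9): pole of order 1 at -2/9, modulus 2/9.
Branch term (-17/20)*log(1 - h/(-2)): its argument vanishes at h = -2, a logarithmic branch point, modulus 2.
Branch term (7)*log(1 - h/(-5/7)): its argument vanishes at h = -5/7, a logarithmic branch point, modulus 5/7.
The radius of convergence is the smallest modulus among the singular points: 2/9.
The branch terms are analytic at -2/9 and contribute nothing to the residue; only the rational part matters.
At the order-1 pole -2/9 set g(h) = (h - (-2/9))*(rational part) = 22*h/35 + 3/2.
Simple pole: residue = g(a) at a = -2/9, which is 857/630.
List the singular points by increasing real part (a conjugate pair: the negative imaginary part first).

Radius of convergence at 0: 2/9.
At -2: a logarithmic branch point.
At -5/7: a logarithmic branch point.
At -2/9: a pole of order 1; residue 857/630.


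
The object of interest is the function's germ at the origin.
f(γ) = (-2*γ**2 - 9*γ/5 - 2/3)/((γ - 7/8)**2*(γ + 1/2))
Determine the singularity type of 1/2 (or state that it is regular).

The point is a regular point.

Denominator factors: γ + 1/2 = 1 at γ = 1/2; γ - 7/8 = -3/8 at γ = 1/2 — none vanishes.
So the germ continues analytically to 1/2.


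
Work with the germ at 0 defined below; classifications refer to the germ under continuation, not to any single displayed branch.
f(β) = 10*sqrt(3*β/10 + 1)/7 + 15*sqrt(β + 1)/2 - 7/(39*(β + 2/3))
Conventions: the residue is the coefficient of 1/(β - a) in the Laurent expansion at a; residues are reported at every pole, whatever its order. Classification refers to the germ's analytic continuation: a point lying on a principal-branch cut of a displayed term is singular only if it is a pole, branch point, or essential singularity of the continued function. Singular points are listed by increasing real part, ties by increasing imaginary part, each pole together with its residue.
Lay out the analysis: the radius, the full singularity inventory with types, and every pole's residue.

Radius of convergence at 0: 2/3.
At -10/3: an algebraic (square-root) branch point.
At -1: an algebraic (square-root) branch point.
At -2/3: a pole of order 1; residue -7/39.

Denominator factor (β + 2/3): pole of order 1 at -2/3, modulus 2/3.
Branch term (10/7)*sqrt(1 - β/(-10/3)): its argument vanishes at β = -10/3, a square-root branch point, modulus 10/3.
Branch term (15/2)*sqrt(1 - β/(-1)): its argument vanishes at β = -1, a square-root branch point, modulus 1.
The radius of convergence is the smallest modulus among the singular points: 2/3.
The branch terms are analytic at -2/3 and contribute nothing to the residue; only the rational part matters.
At the order-1 pole -2/3 set g(β) = (β - (-2/3))*(rational part) = -7/39.
Simple pole: residue = g(a) at a = -2/3, which is -7/39.
List the singular points by increasing real part (a conjugate pair: the negative imaginary part first).


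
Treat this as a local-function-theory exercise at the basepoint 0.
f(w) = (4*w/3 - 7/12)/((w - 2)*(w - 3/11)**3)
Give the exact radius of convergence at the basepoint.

Denominator factor (w - 2): pole of order 1 at 2, modulus 2.
Denominator factor (w - 3/11)^3: pole of order 3 at 3/11, modulus 3/11.
The radius of convergence is the smallest modulus among the singular points: 3/11.

The radius of convergence is 3/11.


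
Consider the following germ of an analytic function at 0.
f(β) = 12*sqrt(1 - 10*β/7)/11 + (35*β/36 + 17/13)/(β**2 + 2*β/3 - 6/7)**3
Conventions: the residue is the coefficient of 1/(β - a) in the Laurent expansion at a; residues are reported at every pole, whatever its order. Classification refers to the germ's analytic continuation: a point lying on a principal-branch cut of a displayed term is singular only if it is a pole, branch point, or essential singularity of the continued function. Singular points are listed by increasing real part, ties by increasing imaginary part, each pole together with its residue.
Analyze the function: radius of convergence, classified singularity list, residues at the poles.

Radius of convergence at 0: -1/3 + (1/21)*sqrt(427).
At -1/3 - (1/21)*sqrt(427): a pole of order 3; residue -(1827063/188848192)*sqrt(427).
At -1/3 + (1/21)*sqrt(427): a pole of order 3; residue (1827063/188848192)*sqrt(427).
At 7/10: an algebraic (square-root) branch point.


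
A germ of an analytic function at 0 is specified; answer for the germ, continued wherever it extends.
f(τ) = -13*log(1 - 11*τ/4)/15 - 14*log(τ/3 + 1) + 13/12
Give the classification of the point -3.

The term (-14)*log(1 - τ/(-3)) has argument 1 - -3/(-3) = 0 at -3: a logarithmic (infinitely-sheeted) branch point; the remaining terms are analytic or single-valued there.

The point is a logarithmic branch point.


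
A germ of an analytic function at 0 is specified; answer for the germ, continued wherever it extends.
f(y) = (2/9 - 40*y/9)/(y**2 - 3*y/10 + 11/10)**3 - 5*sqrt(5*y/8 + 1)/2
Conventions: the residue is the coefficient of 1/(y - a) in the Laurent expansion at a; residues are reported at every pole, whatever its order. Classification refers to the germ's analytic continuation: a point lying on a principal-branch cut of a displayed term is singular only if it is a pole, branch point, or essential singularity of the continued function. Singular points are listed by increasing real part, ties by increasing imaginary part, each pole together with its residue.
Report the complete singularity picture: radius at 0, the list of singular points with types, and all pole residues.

Radius of convergence at 0: (1/10)*sqrt(110).
At -8/5: an algebraic (square-root) branch point.
At (3/20) - ((1/20)*sqrt(431))*i: a pole of order 3; residue -((800000/240188973)*sqrt(431))*i.
At (3/20) + ((1/20)*sqrt(431))*i: a pole of order 3; residue ((800000/240188973)*sqrt(431))*i.

Denominator factor (y**2 - 3*y/10 + 11/10)^3: discriminant -431/100, complex-conjugate roots (3/20) + ((1/20)*sqrt(431))*i and (3/20) - ((1/20)*sqrt(431))*i; poles of order 3, moduli (1/10)*sqrt(110) and (1/10)*sqrt(110).
Branch term (-5/2)*sqrt(1 - y/(-8/5)): its argument vanishes at y = -8/5, a square-root branch point, modulus 8/5.
The radius of convergence is the smallest modulus among the singular points: (1/10)*sqrt(110).
The branch term is analytic at (3/20) - ((1/20)*sqrt(431))*i and contributes nothing to the residue; only the rational part matters.
The factor y**2 - 3*y/10 + 11/10 splits as (y - a)(y - a') with a = (3/20) - ((1/20)*sqrt(431))*i, a' = (3/20) + ((1/20)*sqrt(431))*i. At the order-3 pole a set g(y) = (y - a)^3*(rational part) = [2/9 - 40*y/9] / (y - a')^3.
Order-3 pole: residue = g''(a)/2; g''((3/20) - ((1/20)*sqrt(431))*i) = -((1600000/240188973)*sqrt(431))*i, so the residue is -((800000/240188973)*sqrt(431))*i.
The branch term is analytic at (3/20) + ((1/20)*sqrt(431))*i and contributes nothing to the residue; only the rational part matters.
The factor y**2 - 3*y/10 + 11/10 splits as (y - a)(y - a') with a = (3/20) + ((1/20)*sqrt(431))*i, a' = (3/20) - ((1/20)*sqrt(431))*i. At the order-3 pole a set g(y) = (y - a)^3*(rational part) = [2/9 - 40*y/9] / (y - a')^3.
Order-3 pole: residue = g''(a)/2; g''((3/20) + ((1/20)*sqrt(431))*i) = ((1600000/240188973)*sqrt(431))*i, so the residue is ((800000/240188973)*sqrt(431))*i.
List the singular points by increasing real part (a conjugate pair: the negative imaginary part first).


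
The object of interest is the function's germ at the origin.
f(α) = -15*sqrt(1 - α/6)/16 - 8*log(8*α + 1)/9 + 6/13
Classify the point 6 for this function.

The term (-15/16)*sqrt(1 - α/(6)) has argument 1 - 6/(6) = 0 at 6: a square-root (algebraic, two-sheeted) branch point; the remaining terms are analytic or single-valued there.

The point is an algebraic (square-root) branch point.


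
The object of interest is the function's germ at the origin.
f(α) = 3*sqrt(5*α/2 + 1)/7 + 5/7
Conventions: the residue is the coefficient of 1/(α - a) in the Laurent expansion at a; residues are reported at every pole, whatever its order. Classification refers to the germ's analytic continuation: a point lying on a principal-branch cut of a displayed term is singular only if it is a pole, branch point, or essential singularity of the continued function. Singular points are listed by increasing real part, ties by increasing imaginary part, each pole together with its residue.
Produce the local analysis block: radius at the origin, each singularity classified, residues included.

Radius of convergence at 0: 2/5.
At -2/5: an algebraic (square-root) branch point.

Branch term (3/7)*sqrt(1 - α/(-2/5)): its argument vanishes at α = -2/5, a square-root branch point, modulus 2/5.
The radius of convergence is the smallest modulus among the singular points: 2/5.


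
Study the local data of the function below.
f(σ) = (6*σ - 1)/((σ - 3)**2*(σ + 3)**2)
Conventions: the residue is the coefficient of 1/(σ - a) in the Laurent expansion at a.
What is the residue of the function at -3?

The residue is -1/108.

At the order-2 pole -3 set g(σ) = (σ - (-3))^2*f(σ) = (6*σ - 1)/(σ - 3)**2.
Order-2 pole: residue = g'(a); g'(-3) = -1/108, so the residue is -1/108.


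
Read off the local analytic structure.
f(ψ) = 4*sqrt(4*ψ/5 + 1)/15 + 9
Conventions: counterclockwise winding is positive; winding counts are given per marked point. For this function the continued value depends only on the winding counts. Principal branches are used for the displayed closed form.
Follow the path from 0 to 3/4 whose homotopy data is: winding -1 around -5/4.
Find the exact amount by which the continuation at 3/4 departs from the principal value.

The rational part is single-valued and drops out of the difference; each branch term changes only by its own monodromy.
(4/15)*sqrt(1 - ψ/(-5/4)): winding -1 is odd, the square root flips sign, contributing -2*(4/15)*sqrt(1 - (3/4)/(-5/4)) = -2*(4/15)*sqrt(8/5) = -(16/75)*sqrt(10).
Summing the contributions at ψ = 3/4 gives -(16/75)*sqrt(10).

Continued minus principal equals -(16/75)*sqrt(10).


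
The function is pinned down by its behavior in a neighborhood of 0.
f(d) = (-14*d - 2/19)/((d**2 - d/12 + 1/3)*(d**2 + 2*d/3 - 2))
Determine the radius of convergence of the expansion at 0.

Denominator factor (d**2 - d/12 + 1/3): discriminant -191/144, complex-conjugate roots (1/24) + ((1/24)*sqrt(191))*i and (1/24) - ((1/24)*sqrt(191))*i; poles of order 1, moduli (1/3)*sqrt(3) and (1/3)*sqrt(3).
Denominator factor (d**2 + 2*d/3 - 2): discriminant 76/9, real irrational roots -1/3 + (1/3)*sqrt(19) and -1/3 - (1/3)*sqrt(19); poles of order 1, moduli -1/3 + (1/3)*sqrt(19) and 1/3 + (1/3)*sqrt(19).
The radius of convergence is the smallest modulus among the singular points: (1/3)*sqrt(3).

The radius of convergence is (1/3)*sqrt(3).


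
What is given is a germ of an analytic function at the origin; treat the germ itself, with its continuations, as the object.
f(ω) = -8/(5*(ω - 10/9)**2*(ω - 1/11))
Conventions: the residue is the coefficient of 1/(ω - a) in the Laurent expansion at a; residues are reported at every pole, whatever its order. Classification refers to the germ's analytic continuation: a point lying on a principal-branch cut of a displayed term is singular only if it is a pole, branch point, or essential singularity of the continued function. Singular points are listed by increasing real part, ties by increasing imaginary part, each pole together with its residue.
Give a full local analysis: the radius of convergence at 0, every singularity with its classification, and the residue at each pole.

Denominator factor (ω - 10/9)^2: pole of order 2 at 10/9, modulus 10/9.
Denominator factor (ω - 1/11): pole of order 1 at 1/11, modulus 1/11.
The radius of convergence is the smallest modulus among the singular points: 1/11.
At the order-1 pole 1/11 set g(ω) = (ω - (1/11))*f(ω) = -8/(5*(ω - 10/9)**2).
Simple pole: residue = g(a) at a = 1/11, which is -78408/51005.
At the order-2 pole 10/9 set g(ω) = (ω - (10/9))^2*f(ω) = -8/(5*(ω - 1/11)).
Order-2 pole: residue = g'(a); g'(10/9) = 78408/51005, so the residue is 78408/51005.
List the singular points by increasing real part (a conjugate pair: the negative imaginary part first).

Radius of convergence at 0: 1/11.
At 1/11: a pole of order 1; residue -78408/51005.
At 10/9: a pole of order 2; residue 78408/51005.


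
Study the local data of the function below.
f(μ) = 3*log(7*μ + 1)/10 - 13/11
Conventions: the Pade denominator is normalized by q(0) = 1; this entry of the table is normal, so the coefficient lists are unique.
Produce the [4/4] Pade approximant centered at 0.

The Pade approximant has numerator coefficients [-13/11, -1589/110, -11529/220, -5733/110, 1029/440]; denominator coefficients [1, 14, 63, 98, 343/10].

Taylor coefficients needed (expand at 0): a_0 = -13/11, a_1 = 21/10, a_2 = -147/20, a_3 = 343/10, a_4 = -7203/40, a_5 = 50421/50, a_6 = -117649/20, a_7 = 352947/10, a_8 = -17294403/80.
Write the denominator as Q(μ) = 1 + q1*μ + q2*μ^2 + q3*μ^3 + q4*μ^4. Requiring Q*f - P = O(μ^9) with deg P <= 4 kills the coefficients of μ^5..μ^8 in Q*f:
  μ^5: a_5 + q1*a_4 + q2*a_3 + q3*a_2 + q4*a_1 = 0, i.e. 50421/50 + (-7203/40)*q1 + (343/10)*q2 + (-147/20)*q3 + (21/10)*q4 = 0.
  μ^6: a_6 + q1*a_5 + q2*a_4 + q3*a_3 + q4*a_2 = 0, i.e. -117649/20 + (50421/50)*q1 + (-7203/40)*q2 + (343/10)*q3 + (-147/20)*q4 = 0.
  μ^7: a_7 + q1*a_6 + q2*a_5 + q3*a_4 + q4*a_3 = 0, i.e. 352947/10 + (-117649/20)*q1 + (50421/50)*q2 + (-7203/40)*q3 + (343/10)*q4 = 0.
  μ^8: a_8 + q1*a_7 + q2*a_6 + q3*a_5 + q4*a_4 = 0, i.e. -17294403/80 + (352947/10)*q1 + (-117649/20)*q2 + (50421/50)*q3 + (-7203/40)*q4 = 0.
Solving this linear system: q1 = 14, q2 = 63, q3 = 98, q4 = 343/10.
The numerator is Q*f truncated at degree 4: P0 = a_0 = -13/11; P1 = a_1 + q1*a_0 = -1589/110; P2 = a_2 + q1*a_1 + q2*a_0 = -11529/220; P3 = a_3 + q1*a_2 + q2*a_1 + q3*a_0 = -5733/110; P4 = a_4 + q1*a_3 + q2*a_2 + q3*a_1 + q4*a_0 = 1029/440.


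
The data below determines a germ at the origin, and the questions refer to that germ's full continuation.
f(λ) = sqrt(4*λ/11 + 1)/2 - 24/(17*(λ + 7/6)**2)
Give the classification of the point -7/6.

The point is a pole of order 2.

The denominator factor λ + 7/6 vanishes at -7/6 and appears to the power 2; the numerator there equals -24/17, nonzero, and no other factor vanishes.
The branch terms are analytic at this point.
Hence a pole whose order is the multiplicity, 2.


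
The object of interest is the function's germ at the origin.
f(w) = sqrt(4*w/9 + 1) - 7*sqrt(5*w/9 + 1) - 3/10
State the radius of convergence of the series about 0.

The radius of convergence is 9/5.

Branch term (-7)*sqrt(1 - w/(-9/5)): its argument vanishes at w = -9/5, a square-root branch point, modulus 9/5.
Branch term (1)*sqrt(1 - w/(-9/4)): its argument vanishes at w = -9/4, a square-root branch point, modulus 9/4.
The radius of convergence is the smallest modulus among the singular points: 9/5.


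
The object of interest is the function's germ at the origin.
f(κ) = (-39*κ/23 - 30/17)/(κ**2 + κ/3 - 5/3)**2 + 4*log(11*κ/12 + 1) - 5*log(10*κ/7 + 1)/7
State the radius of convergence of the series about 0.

Denominator factor (κ**2 + κ/3 - 5/3)^2: discriminant 61/9, real irrational roots -1/6 + (1/6)*sqrt(61) and -1/6 - (1/6)*sqrt(61); poles of order 2, moduli -1/6 + (1/6)*sqrt(61) and 1/6 + (1/6)*sqrt(61).
Branch term (-5/7)*log(1 - κ/(-7/10)): its argument vanishes at κ = -7/10, a logarithmic branch point, modulus 7/10.
Branch term (4)*log(1 - κ/(-12/11)): its argument vanishes at κ = -12/11, a logarithmic branch point, modulus 12/11.
The radius of convergence is the smallest modulus among the singular points: 7/10.

The radius of convergence is 7/10.


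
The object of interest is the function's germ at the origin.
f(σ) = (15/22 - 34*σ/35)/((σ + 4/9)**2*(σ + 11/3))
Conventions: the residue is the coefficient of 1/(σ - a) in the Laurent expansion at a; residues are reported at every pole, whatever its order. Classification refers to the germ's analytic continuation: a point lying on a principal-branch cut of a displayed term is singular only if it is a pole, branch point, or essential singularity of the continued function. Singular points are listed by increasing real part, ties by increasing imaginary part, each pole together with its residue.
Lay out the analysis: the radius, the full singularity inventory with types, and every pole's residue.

Denominator factor (σ + 4/9)^2: pole of order 2 at -4/9, modulus 4/9.
Denominator factor (σ + 11/3): pole of order 1 at -11/3, modulus 11/3.
The radius of convergence is the smallest modulus among the singular points: 4/9.
At the order-1 pole -11/3 set g(σ) = (σ - (-11/3))*f(σ) = (15/22 - 34*σ/35)/(σ + 4/9)**2.
Simple pole: residue = g(a) at a = -11/3, which is 264681/647570.
At the order-2 pole -4/9 set g(σ) = (σ - (-4/9))^2*f(σ) = (15/22 - 34*σ/35)/(σ + 11/3).
Order-2 pole: residue = g'(a); g'(-4/9) = -264681/647570, so the residue is -264681/647570.
List the singular points by increasing real part (a conjugate pair: the negative imaginary part first).

Radius of convergence at 0: 4/9.
At -11/3: a pole of order 1; residue 264681/647570.
At -4/9: a pole of order 2; residue -264681/647570.


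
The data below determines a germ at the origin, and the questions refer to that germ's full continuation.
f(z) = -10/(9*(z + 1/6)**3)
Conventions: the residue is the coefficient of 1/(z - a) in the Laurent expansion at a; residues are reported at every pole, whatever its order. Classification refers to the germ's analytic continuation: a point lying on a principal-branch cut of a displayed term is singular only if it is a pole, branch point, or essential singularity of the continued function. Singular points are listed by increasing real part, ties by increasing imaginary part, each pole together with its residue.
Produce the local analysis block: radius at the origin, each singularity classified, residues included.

Denominator factor (z + 1/6)^3: pole of order 3 at -1/6, modulus 1/6.
The radius of convergence is the smallest modulus among the singular points: 1/6.
At the order-3 pole -1/6 set g(z) = (z - (-1/6))^3*f(z) = -10/9.
Order-3 pole: residue = g''(a)/2; g''(-1/6) = 0, so the residue is 0.

Radius of convergence at 0: 1/6.
At -1/6: a pole of order 3; residue 0.


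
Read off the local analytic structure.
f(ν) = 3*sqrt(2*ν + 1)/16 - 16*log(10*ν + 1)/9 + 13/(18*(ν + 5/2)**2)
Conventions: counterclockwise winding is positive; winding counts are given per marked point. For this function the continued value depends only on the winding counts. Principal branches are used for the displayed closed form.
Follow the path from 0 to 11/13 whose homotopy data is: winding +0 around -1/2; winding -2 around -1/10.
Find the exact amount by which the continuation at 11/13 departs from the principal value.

Continued minus principal equals (64/9)*pi*i.

The rational part is single-valued and drops out of the difference; each branch term changes only by its own monodromy.
(-16/9)*log(1 - ν/(-1/10)): each positive loop around -1/10 adds 2*pi*i to the log, so winding -2 contributes (-16/9)*(-2)*2*pi*i = (64/9)*pi*i.
(3/16)*sqrt(1 - ν/(-1/2)): winding +0 is even, the square root returns to the same sheet, contribution 0.
Summing the contributions at ν = 11/13 gives (64/9)*pi*i.


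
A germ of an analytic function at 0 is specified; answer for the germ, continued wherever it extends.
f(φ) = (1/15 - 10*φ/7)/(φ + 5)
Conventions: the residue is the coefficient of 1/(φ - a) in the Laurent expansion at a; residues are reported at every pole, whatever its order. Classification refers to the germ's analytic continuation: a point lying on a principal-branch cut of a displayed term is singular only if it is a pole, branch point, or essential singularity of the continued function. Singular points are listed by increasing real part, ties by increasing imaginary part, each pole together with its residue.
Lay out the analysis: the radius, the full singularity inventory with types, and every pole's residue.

Radius of convergence at 0: 5.
At -5: a pole of order 1; residue 757/105.

Denominator factor (φ + 5): pole of order 1 at -5, modulus 5.
The radius of convergence is the smallest modulus among the singular points: 5.
At the order-1 pole -5 set g(φ) = (φ - (-5))*f(φ) = 1/15 - 10*φ/7.
Simple pole: residue = g(a) at a = -5, which is 757/105.


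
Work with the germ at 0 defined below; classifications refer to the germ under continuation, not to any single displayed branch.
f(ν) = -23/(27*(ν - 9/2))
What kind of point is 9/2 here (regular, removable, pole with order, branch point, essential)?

The denominator factor ν - 9/2 vanishes at 9/2 and appears to the power 1; the numerator there equals -23/27, nonzero, and no other factor vanishes.
Hence a pole whose order is the multiplicity, 1.

The point is a pole of order 1.


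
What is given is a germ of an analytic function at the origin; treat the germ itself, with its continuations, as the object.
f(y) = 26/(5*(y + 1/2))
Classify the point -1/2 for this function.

The point is a pole of order 1.

The denominator factor y + 1/2 vanishes at -1/2 and appears to the power 1; the numerator there equals 26/5, nonzero, and no other factor vanishes.
Hence a pole whose order is the multiplicity, 1.


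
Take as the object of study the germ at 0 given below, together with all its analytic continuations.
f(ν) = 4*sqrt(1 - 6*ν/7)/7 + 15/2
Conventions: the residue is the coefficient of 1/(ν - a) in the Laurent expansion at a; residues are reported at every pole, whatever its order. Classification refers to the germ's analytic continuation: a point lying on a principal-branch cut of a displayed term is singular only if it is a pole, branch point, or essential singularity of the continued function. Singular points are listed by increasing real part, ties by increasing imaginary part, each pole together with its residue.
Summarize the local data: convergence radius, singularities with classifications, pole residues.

Branch term (4/7)*sqrt(1 - ν/(7/6)): its argument vanishes at ν = 7/6, a square-root branch point, modulus 7/6.
The radius of convergence is the smallest modulus among the singular points: 7/6.

Radius of convergence at 0: 7/6.
At 7/6: an algebraic (square-root) branch point.


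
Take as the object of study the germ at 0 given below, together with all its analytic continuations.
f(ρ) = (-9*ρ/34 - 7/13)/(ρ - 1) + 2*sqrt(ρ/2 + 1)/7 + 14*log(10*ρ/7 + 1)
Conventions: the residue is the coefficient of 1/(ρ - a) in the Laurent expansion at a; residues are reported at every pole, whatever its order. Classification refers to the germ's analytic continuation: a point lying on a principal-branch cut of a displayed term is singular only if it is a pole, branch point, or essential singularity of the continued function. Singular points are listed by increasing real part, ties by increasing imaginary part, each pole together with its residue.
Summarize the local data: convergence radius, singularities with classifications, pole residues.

Radius of convergence at 0: 7/10.
At -2: an algebraic (square-root) branch point.
At -7/10: a logarithmic branch point.
At 1: a pole of order 1; residue -355/442.

Denominator factor (ρ - 1): pole of order 1 at 1, modulus 1.
Branch term (2/7)*sqrt(1 - ρ/(-2)): its argument vanishes at ρ = -2, a square-root branch point, modulus 2.
Branch term (14)*log(1 - ρ/(-7/10)): its argument vanishes at ρ = -7/10, a logarithmic branch point, modulus 7/10.
The radius of convergence is the smallest modulus among the singular points: 7/10.
The branch terms are analytic at 1 and contribute nothing to the residue; only the rational part matters.
At the order-1 pole 1 set g(ρ) = (ρ - (1))*(rational part) = -9*ρ/34 - 7/13.
Simple pole: residue = g(a) at a = 1, which is -355/442.
List the singular points by increasing real part (a conjugate pair: the negative imaginary part first).


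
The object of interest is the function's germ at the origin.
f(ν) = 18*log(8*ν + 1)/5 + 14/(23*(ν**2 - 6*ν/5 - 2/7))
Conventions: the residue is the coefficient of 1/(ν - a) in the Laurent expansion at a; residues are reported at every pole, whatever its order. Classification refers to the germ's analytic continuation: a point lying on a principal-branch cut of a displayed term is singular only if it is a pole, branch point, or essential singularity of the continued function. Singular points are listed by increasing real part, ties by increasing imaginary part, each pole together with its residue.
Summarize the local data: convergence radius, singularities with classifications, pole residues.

Denominator factor (ν**2 - 6*ν/5 - 2/7): discriminant 452/175, real irrational roots 3/5 + (1/35)*sqrt(791) and 3/5 - (1/35)*sqrt(791); poles of order 1, moduli 3/5 + (1/35)*sqrt(791) and -3/5 + (1/35)*sqrt(791).
Branch term (18/5)*log(1 - ν/(-1/8)): its argument vanishes at ν = -1/8, a logarithmic branch point, modulus 1/8.
The radius of convergence is the smallest modulus among the singular points: 1/8.
The branch term is analytic at 3/5 - (1/35)*sqrt(791) and contributes nothing to the residue; only the rational part matters.
The factor ν**2 - 6*ν/5 - 2/7 splits as (ν - a)(ν - a') with a = 3/5 - (1/35)*sqrt(791), a' = 3/5 + (1/35)*sqrt(791). At the order-1 pole a set g(ν) = (ν - a)*(rational part) = [14/23] / (ν - a').
Simple pole: residue = g(a) at a = 3/5 - (1/35)*sqrt(791), which is -(35/2599)*sqrt(791).
The branch term is analytic at 3/5 + (1/35)*sqrt(791) and contributes nothing to the residue; only the rational part matters.
The factor ν**2 - 6*ν/5 - 2/7 splits as (ν - a)(ν - a') with a = 3/5 + (1/35)*sqrt(791), a' = 3/5 - (1/35)*sqrt(791). At the order-1 pole a set g(ν) = (ν - a)*(rational part) = [14/23] / (ν - a').
Simple pole: residue = g(a) at a = 3/5 + (1/35)*sqrt(791), which is (35/2599)*sqrt(791).
List the singular points by increasing real part (a conjugate pair: the negative imaginary part first).

Radius of convergence at 0: 1/8.
At 3/5 - (1/35)*sqrt(791): a pole of order 1; residue -(35/2599)*sqrt(791).
At -1/8: a logarithmic branch point.
At 3/5 + (1/35)*sqrt(791): a pole of order 1; residue (35/2599)*sqrt(791).


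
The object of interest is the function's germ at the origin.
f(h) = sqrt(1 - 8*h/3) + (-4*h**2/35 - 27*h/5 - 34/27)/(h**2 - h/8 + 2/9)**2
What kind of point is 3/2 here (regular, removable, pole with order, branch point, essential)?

Denominator factors: h**2 - h/8 + 2/9 = 329/144 at h = 3/2 — none vanishes.
Branch term sqrt(1 - h/(3/8)): argument at 3/2 is -3, nonzero, so 3/2 is not its branch point (a point on a principal cut is still regular for the continued germ).
So the germ continues analytically to 3/2.

The point is a regular point.


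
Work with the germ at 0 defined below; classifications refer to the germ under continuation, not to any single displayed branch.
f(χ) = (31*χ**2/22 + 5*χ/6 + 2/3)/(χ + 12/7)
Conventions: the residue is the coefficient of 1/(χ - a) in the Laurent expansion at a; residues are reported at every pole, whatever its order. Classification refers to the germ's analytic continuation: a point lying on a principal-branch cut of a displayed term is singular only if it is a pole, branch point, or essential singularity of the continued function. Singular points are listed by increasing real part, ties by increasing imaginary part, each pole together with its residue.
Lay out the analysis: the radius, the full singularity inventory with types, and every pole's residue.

Radius of convergence at 0: 12/7.
At -12/7: a pole of order 1; residue 5464/1617.

Denominator factor (χ + 12/7): pole of order 1 at -12/7, modulus 12/7.
The radius of convergence is the smallest modulus among the singular points: 12/7.
At the order-1 pole -12/7 set g(χ) = (χ - (-12/7))*f(χ) = 31*χ**2/22 + 5*χ/6 + 2/3.
Simple pole: residue = g(a) at a = -12/7, which is 5464/1617.


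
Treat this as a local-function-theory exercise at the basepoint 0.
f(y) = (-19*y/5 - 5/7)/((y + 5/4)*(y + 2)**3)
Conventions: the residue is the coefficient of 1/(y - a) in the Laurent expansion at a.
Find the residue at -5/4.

The residue is 1808/189.

At the order-1 pole -5/4 set g(y) = (y - (-5/4))*f(y) = (-19*y/5 - 5/7)/(y + 2)**3.
Simple pole: residue = g(a) at a = -5/4, which is 1808/189.


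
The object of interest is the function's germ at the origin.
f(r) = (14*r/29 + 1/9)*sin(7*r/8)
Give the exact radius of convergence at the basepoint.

The factor sin(7*r/8) is entire and contributes no finite singular point.
The polynomial part has no poles.
No finite singular points: the Taylor series at 0 converges everywhere.

The radius of convergence is infinite.


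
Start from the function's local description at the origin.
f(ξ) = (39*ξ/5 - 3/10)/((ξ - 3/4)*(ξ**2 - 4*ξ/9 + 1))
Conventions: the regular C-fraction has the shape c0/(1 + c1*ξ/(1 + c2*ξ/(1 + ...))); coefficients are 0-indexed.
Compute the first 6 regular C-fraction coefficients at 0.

Taylor coefficients (expand at 0): a_0 = 2/5, a_1 = -436/45, a_2 = -7234/405, a_3 = -57556/3645, a_4 = -411502/32805, a_5 = -6190756/295245.
c0 = a_0 = 2/5. Peel one level at a time: if S = 1 + c*ξ/S' with S'(0) = 1, then c is the ξ-coefficient of S and S' = c*ξ/(S - 1).
S_1 = c0/f = 1 + (218/9)*ξ + (17047/27)*ξ^2 + ...; c1 = 218/9.
S_2 = c1*ξ/(S_1 - 1) = 1 + (-17047/654)*ξ + (756565/427716)*ξ^2 + ...; c2 = -17047/654.
S_3 = c2*ξ/(S_2 - 1) = 1 + (756565/11148738)*ξ + (-15954696/290600209)*ξ^2 + ...; c3 = 756565/11148738.
S_4 = c3*ξ/(S_3 - 1) = 1 + (10434371184/12897163555)*ξ + (375637362624/572390599225)*ξ^2 + ...; c4 = 10434371184/12897163555.
S_5 = c4*ξ/(S_4 - 1) = 1 + (-613692/756565)*ξ + ...; c5 = -613692/756565.

The regular C-fraction coefficients are [2/5, 218/9, -17047/654, 756565/11148738, 10434371184/12897163555, -613692/756565].


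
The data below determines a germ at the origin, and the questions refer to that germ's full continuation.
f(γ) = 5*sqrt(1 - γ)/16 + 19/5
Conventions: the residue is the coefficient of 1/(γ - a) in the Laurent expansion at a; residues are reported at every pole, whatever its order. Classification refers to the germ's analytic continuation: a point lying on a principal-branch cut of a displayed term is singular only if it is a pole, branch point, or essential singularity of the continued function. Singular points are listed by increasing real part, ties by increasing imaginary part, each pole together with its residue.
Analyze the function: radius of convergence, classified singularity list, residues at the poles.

Branch term (5/16)*sqrt(1 - γ/(1)): its argument vanishes at γ = 1, a square-root branch point, modulus 1.
The radius of convergence is the smallest modulus among the singular points: 1.

Radius of convergence at 0: 1.
At 1: an algebraic (square-root) branch point.


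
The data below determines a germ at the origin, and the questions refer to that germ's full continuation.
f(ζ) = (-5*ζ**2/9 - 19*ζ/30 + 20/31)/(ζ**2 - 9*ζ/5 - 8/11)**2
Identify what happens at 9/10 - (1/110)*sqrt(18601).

The denominator factor ζ**2 - 9*ζ/5 - 8/11 vanishes at 9/10 - (1/110)*sqrt(18601) and appears to the power 2; the numerator there equals -377143/306900 + (49/3300)*sqrt(18601), nonzero, and no other factor vanishes.
Hence a pole whose order is the multiplicity, 2.

The point is a pole of order 2.


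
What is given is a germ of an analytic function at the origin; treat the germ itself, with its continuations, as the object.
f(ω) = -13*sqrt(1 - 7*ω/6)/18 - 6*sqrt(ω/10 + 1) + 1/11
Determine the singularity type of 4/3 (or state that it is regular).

The point is a regular point.

There is no denominator, hence no pole anywhere.
Branch term sqrt(1 - ω/(6/7)): argument at 4/3 is -5/9, nonzero, so 4/3 is not its branch point (a point on a principal cut is still regular for the continued germ).
Branch term sqrt(1 - ω/(-10)): argument at 4/3 is 17/15, nonzero, so 4/3 is not its branch point (a point on a principal cut is still regular for the continued germ).
So the germ continues analytically to 4/3.


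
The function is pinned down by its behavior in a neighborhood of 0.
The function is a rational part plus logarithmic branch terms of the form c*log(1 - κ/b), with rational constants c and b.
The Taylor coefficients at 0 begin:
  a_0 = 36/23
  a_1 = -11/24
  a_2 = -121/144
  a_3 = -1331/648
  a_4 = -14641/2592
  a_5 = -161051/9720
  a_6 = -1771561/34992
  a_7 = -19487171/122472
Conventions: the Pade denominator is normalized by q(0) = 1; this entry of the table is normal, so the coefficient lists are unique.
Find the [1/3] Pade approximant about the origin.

The Pade approximant has numerator coefficients [36/23, -87575389/19210152]; denominator coefficients [1, -547019/208806, -865513/3758508, -3642947/22551048].

Taylor coefficients needed (read off): a_0 = 36/23, a_1 = -11/24, a_2 = -121/144, a_3 = -1331/648, a_4 = -14641/2592.
Write the denominator as Q(κ) = 1 + q1*κ + q2*κ^2 + q3*κ^3. Requiring Q*f - P = O(κ^5) with deg P <= 1 kills the coefficients of κ^2..κ^4 in Q*f:
  κ^2: a_2 + q1*a_1 + q2*a_0 = 0, i.e. -121/144 + (-11/24)*q1 + (36/23)*q2 = 0.
  κ^3: a_3 + q1*a_2 + q2*a_1 + q3*a_0 = 0, i.e. -1331/648 + (-121/144)*q1 + (-11/24)*q2 + (36/23)*q3 = 0.
  κ^4: a_4 + q1*a_3 + q2*a_2 + q3*a_1 = 0, i.e. -14641/2592 + (-1331/648)*q1 + (-121/144)*q2 + (-11/24)*q3 = 0.
Solving this linear system: q1 = -547019/208806, q2 = -865513/3758508, q3 = -3642947/22551048.
The numerator is Q*f truncated at degree 1: P0 = a_0 = 36/23; P1 = a_1 + q1*a_0 = -87575389/19210152.


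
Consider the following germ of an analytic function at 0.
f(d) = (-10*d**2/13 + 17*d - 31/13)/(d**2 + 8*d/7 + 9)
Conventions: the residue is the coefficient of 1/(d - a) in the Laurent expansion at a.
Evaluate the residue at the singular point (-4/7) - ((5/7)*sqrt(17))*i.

The factor d**2 + 8*d/7 + 9 splits as (d - a)(d - a') with a = (-4/7) - ((5/7)*sqrt(17))*i, a' = (-4/7) + ((5/7)*sqrt(17))*i. At the order-1 pole a set g(d) = (d - a)*f(d) = [-10*d**2/13 + 17*d - 31/13] / (d - a').
Simple pole: residue = g(a) at a = (-4/7) - ((5/7)*sqrt(17))*i, which is (1627/182) - ((3617/15470)*sqrt(17))*i.

The residue is (1627/182) - ((3617/15470)*sqrt(17))*i.


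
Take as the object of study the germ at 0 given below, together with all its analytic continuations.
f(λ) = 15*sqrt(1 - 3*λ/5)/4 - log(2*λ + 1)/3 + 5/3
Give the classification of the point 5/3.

The point is an algebraic (square-root) branch point.

The term (15/4)*sqrt(1 - λ/(5/3)) has argument 1 - 5/3/(5/3) = 0 at 5/3: a square-root (algebraic, two-sheeted) branch point; the remaining terms are analytic or single-valued there.


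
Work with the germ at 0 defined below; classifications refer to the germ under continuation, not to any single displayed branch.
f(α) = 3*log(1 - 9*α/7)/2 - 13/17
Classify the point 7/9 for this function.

The point is a logarithmic branch point.

The term (3/2)*log(1 - α/(7/9)) has argument 1 - 7/9/(7/9) = 0 at 7/9: a logarithmic (infinitely-sheeted) branch point; the remaining terms are analytic or single-valued there.


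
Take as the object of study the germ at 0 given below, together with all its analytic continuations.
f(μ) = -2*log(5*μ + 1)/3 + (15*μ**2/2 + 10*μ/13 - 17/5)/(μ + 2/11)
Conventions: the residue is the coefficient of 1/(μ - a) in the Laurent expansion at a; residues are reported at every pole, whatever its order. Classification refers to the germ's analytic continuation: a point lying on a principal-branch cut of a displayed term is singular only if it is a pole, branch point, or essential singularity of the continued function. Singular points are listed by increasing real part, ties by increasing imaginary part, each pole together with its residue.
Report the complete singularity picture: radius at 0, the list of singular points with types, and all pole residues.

Denominator factor (μ + 2/11): pole of order 1 at -2/11, modulus 2/11.
Branch term (-2/3)*log(1 - μ/(-1/5)): its argument vanishes at μ = -1/5, a logarithmic branch point, modulus 1/5.
The radius of convergence is the smallest modulus among the singular points: 2/11.
The branch term is analytic at -2/11 and contributes nothing to the residue; only the rational part matters.
At the order-1 pole -2/11 set g(μ) = (μ - (-2/11))*(rational part) = 15*μ**2/2 + 10*μ/13 - 17/5.
Simple pole: residue = g(a) at a = -2/11, which is -25891/7865.
List the singular points by increasing real part (a conjugate pair: the negative imaginary part first).

Radius of convergence at 0: 2/11.
At -1/5: a logarithmic branch point.
At -2/11: a pole of order 1; residue -25891/7865.
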